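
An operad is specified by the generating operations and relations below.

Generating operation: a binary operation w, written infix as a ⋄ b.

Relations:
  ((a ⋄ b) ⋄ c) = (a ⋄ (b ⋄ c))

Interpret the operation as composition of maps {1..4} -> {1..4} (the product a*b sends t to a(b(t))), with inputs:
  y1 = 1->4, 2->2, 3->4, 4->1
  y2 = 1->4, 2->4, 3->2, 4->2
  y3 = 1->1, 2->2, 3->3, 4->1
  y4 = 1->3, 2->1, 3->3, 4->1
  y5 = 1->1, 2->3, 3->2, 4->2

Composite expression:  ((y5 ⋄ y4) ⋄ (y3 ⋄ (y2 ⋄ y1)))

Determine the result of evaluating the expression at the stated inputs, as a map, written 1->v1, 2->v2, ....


(y5 ⋄ y4) = 1->2, 2->1, 3->2, 4->1
(y2 ⋄ y1) = 1->2, 2->4, 3->2, 4->4
(y3 ⋄ (y2 ⋄ y1)) = 1->2, 2->1, 3->2, 4->1
((y5 ⋄ y4) ⋄ (y3 ⋄ (y2 ⋄ y1))) = 1->1, 2->2, 3->1, 4->2

1->1, 2->2, 3->1, 4->2


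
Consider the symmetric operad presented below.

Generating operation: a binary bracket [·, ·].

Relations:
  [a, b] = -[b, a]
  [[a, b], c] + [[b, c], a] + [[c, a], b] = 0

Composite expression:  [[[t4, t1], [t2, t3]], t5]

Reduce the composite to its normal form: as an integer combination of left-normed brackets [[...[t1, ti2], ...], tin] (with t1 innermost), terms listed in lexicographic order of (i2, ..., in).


-[[[[t1, t4], t2], t3], t5] + [[[[t1, t4], t3], t2], t5]

Expand each bracket as ab - ba; the t1-initial words give the coefficients.
Composite bracket: [[[t4, t1], [t2, t3]], t5]
Applying ab - ba throughout gives 16 signed words (2^4 = 16).
Coefficients come from the t1-initial words:
  word t1t4t2t3t5 has sign -1, contributing -[[[[t1, t4], t2], t3], t5]
  word t1t4t3t2t5 has sign +1, contributing +[[[[t1, t4], t3], t2], t5]


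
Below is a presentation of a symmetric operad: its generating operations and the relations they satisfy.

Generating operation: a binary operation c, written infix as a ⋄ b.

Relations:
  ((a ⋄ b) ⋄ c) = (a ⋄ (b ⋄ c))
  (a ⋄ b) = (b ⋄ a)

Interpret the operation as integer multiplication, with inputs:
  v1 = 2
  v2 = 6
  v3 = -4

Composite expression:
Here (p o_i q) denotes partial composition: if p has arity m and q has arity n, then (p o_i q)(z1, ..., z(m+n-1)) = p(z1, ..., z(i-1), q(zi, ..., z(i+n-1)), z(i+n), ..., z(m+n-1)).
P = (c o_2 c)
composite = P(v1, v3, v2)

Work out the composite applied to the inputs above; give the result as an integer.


-48


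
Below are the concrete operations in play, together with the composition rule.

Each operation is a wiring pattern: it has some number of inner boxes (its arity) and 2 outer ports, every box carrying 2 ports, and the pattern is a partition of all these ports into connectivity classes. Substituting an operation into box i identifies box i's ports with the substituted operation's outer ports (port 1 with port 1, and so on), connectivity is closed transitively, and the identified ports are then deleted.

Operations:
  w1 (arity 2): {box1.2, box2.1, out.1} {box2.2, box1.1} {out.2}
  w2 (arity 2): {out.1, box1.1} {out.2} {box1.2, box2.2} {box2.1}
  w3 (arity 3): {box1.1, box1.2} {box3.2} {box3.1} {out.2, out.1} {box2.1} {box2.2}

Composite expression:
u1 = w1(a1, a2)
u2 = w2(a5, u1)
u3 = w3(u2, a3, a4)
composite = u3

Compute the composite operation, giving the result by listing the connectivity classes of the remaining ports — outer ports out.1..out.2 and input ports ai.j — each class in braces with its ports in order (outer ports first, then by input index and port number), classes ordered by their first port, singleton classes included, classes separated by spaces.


Substituting into w3 glues patterns; closure does the rest.
through w1, on inputs (a1, a2): {out.1, a1.2, a2.1} {out.2} {a1.1, a2.2} (out.j = stage outer ports)
through w2, on inputs (a5, a1, a2): {out.1, a5.1} {out.2} {a1.1, a2.2} {a1.2, a2.1} {a5.2} (out.j = stage outer ports)
through w3, on inputs (a5, a1, a2, a3, a4): {out.1, out.2} {a1.1, a2.2} {a1.2, a2.1} {a3.1} {a3.2} {a4.1} {a4.2} {a5.1} {a5.2} (out.j = stage outer ports)

{out.1, out.2} {a1.1, a2.2} {a1.2, a2.1} {a3.1} {a3.2} {a4.1} {a4.2} {a5.1} {a5.2}


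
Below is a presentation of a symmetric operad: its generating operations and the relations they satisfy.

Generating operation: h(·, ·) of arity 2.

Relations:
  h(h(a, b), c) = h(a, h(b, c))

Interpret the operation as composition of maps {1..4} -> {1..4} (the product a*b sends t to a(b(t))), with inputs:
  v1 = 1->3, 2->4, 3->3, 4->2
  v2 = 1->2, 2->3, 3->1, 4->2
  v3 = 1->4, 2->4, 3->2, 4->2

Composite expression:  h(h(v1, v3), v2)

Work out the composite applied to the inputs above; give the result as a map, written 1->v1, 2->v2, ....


1->2, 2->4, 3->2, 4->2

h(v1, v3) = 1->2, 2->2, 3->4, 4->4
h(h(v1, v3), v2) = 1->2, 2->4, 3->2, 4->2


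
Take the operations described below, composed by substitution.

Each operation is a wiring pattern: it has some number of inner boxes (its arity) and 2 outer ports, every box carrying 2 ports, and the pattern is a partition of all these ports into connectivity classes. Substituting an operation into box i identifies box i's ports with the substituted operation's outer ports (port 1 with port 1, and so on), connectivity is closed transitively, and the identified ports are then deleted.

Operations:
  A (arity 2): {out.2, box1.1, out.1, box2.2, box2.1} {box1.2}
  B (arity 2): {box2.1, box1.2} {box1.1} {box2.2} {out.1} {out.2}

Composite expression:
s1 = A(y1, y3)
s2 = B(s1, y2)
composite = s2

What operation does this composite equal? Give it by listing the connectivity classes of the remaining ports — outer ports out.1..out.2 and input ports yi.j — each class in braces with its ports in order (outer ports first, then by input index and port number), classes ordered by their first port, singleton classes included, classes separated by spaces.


Treat the ports identified at B as solder joints: merge, then drop.
stage A: inputs (y1, y3), connectivity {out.1, out.2, y1.1, y3.1, y3.2} {y1.2}, out.j its boundary
stage B: inputs (y1, y3, y2), connectivity {out.1} {out.2} {y1.1, y2.1, y3.1, y3.2} {y1.2} {y2.2}, out.j its boundary

{out.1} {out.2} {y1.1, y2.1, y3.1, y3.2} {y1.2} {y2.2}


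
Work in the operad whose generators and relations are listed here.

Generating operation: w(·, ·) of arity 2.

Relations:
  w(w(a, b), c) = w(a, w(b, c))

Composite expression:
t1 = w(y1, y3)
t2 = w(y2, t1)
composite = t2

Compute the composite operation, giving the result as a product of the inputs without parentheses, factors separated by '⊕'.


y2 ⊕ y1 ⊕ y3

All parenthesizations of w agree; list the y-inputs left to right.
w(y1, y3) unparenthesizes to y1 ⊕ y3
w(y2, w(y1, y3)) unparenthesizes to y2 ⊕ y1 ⊕ y3


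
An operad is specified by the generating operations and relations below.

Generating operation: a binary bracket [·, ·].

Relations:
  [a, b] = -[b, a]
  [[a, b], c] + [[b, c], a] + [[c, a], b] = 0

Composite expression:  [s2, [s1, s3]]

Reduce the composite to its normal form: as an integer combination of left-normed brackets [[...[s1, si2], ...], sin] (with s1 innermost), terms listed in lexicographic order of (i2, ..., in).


-[[s1, s3], s2]

A multilinear Lie element is pinned by s1-initial words (s1 innermost).
Composite bracket: [s2, [s1, s3]]
The bracket unfolds into 4 signed words via [a, b] = ab - ba (2^2 = 4).
The s1-initial words carry the normal form:
  word s1s3s2 has sign -1, contributing -[[s1, s3], s2]


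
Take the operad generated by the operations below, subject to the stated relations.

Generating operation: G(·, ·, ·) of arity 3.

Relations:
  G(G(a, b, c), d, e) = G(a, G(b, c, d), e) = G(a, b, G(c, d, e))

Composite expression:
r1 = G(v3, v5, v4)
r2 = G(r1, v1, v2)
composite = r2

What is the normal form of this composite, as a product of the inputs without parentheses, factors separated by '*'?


v3 * v5 * v4 * v1 * v2

The G-tree's shape is irrelevant; the v-reading-order decides.
G(v3, v5, v4) reduces to v3 * v5 * v4
G(G(v3, v5, v4), v1, v2) reduces to v3 * v5 * v4 * v1 * v2


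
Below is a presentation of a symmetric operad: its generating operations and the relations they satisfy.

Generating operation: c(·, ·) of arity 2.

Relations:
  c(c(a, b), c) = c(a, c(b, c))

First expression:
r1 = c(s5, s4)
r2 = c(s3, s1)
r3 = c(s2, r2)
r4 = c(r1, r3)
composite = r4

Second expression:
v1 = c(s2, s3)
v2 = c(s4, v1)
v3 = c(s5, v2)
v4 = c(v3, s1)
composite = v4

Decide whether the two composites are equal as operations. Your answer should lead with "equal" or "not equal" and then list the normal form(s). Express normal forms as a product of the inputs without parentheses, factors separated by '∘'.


equal — both sides give s5 ∘ s4 ∘ s2 ∘ s3 ∘ s1

The first expression, normalized: s5 ∘ s4 ∘ s2 ∘ s3 ∘ s1
The second expression, normalized: s5 ∘ s4 ∘ s2 ∘ s3 ∘ s1
One common form — equal.


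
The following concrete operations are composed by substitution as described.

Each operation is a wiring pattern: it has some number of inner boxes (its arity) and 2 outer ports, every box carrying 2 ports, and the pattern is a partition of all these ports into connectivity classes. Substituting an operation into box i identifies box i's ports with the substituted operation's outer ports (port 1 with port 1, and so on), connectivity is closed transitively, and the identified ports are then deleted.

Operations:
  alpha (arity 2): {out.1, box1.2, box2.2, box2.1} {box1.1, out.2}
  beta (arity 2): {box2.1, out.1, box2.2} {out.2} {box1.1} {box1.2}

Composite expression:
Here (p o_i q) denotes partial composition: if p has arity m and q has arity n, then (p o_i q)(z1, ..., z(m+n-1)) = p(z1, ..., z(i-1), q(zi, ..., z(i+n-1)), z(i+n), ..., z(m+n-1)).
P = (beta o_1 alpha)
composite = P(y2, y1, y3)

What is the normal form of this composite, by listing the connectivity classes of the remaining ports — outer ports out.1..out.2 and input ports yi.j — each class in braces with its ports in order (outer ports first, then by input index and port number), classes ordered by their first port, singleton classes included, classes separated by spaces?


{out.1, y3.1, y3.2} {out.2} {y1.1, y1.2, y2.2} {y2.1}

Reachability decides: close wires over beta-identified ports.
stage alpha: inputs (y2, y1), connectivity {out.1, y1.1, y1.2, y2.2} {out.2, y2.1}, out.j its boundary
stage beta: inputs (y2, y1, y3), connectivity {out.1, y3.1, y3.2} {out.2} {y1.1, y1.2, y2.2} {y2.1}, out.j its boundary


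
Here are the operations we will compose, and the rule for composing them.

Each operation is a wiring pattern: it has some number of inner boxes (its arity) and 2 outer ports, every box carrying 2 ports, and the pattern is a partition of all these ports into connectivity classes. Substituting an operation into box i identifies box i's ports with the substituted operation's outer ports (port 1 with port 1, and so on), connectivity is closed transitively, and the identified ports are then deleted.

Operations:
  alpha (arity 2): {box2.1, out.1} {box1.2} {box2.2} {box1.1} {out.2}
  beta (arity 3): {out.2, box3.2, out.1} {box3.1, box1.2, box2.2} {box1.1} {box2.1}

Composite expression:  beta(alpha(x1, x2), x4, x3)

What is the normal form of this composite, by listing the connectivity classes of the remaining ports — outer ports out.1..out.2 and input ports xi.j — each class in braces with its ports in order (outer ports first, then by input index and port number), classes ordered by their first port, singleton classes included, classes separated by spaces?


Substituting into beta glues patterns; closure does the rest.
the subtree at alpha composes to {out.1, x2.1} {out.2} {x1.1} {x1.2} {x2.2} on (x1, x2); out.j = own outer ports
the subtree at beta composes to {out.1, out.2, x3.2} {x1.1} {x1.2} {x2.1} {x2.2} {x3.1, x4.2} {x4.1} on (x1, x2, x4, x3); out.j = own outer ports

{out.1, out.2, x3.2} {x1.1} {x1.2} {x2.1} {x2.2} {x3.1, x4.2} {x4.1}


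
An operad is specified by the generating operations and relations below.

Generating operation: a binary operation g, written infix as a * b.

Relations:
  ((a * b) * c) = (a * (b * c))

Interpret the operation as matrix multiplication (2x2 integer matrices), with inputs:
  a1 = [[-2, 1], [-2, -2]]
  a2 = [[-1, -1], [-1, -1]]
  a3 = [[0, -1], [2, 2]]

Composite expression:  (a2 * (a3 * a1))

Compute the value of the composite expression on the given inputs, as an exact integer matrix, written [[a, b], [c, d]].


(a3 * a1) = [[2, 2], [-8, -2]]
(a2 * (a3 * a1)) = [[6, 0], [6, 0]]

[[6, 0], [6, 0]]


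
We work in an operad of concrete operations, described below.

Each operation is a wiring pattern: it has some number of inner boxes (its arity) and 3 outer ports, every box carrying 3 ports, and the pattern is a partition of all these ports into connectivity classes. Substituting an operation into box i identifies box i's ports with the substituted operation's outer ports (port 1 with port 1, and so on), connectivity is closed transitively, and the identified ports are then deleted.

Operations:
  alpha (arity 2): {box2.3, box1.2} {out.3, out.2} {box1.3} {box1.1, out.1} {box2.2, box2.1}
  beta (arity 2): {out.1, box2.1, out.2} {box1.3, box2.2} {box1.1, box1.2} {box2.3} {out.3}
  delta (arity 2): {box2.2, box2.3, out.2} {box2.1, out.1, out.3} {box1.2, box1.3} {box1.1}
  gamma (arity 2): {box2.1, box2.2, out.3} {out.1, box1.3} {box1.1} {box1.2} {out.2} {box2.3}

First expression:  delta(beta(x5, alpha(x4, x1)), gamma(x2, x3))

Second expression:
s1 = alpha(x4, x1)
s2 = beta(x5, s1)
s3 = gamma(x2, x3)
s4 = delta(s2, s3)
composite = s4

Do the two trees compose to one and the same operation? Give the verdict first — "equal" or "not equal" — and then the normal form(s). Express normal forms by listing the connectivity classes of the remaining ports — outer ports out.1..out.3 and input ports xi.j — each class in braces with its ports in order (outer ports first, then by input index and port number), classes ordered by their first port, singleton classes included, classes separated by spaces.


equal; both compose to {out.1, out.3, x2.3} {out.2, x3.1, x3.2} {x1.1, x1.2} {x1.3, x4.2} {x2.1} {x2.2} {x3.3} {x4.1} {x4.3} {x5.1, x5.2} {x5.3}

In normal form, the first expression is {out.1, out.3, x2.3} {out.2, x3.1, x3.2} {x1.1, x1.2} {x1.3, x4.2} {x2.1} {x2.2} {x3.3} {x4.1} {x4.3} {x5.1, x5.2} {x5.3}
In normal form, the second expression is {out.1, out.3, x2.3} {out.2, x3.1, x3.2} {x1.1, x1.2} {x1.3, x4.2} {x2.1} {x2.2} {x3.3} {x4.1} {x4.3} {x5.1, x5.2} {x5.3}
The normal forms match — equal.


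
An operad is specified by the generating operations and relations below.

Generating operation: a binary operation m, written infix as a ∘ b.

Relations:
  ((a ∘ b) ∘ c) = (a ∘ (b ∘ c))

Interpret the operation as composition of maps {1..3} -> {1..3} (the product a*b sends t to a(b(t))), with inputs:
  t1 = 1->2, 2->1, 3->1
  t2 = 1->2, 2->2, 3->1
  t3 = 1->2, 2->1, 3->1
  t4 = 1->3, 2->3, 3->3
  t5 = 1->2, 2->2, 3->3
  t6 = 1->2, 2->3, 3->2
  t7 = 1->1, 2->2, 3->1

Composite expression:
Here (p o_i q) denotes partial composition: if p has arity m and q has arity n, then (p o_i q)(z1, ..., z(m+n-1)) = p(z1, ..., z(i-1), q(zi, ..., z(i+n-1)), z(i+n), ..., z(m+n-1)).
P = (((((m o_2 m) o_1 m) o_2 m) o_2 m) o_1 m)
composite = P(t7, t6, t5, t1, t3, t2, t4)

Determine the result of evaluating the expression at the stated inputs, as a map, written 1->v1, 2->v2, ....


1->1, 2->1, 3->1

(t7 ∘ t6) = 1->2, 2->1, 3->2
(t5 ∘ t1) = 1->2, 2->2, 3->2
((t5 ∘ t1) ∘ t3) = 1->2, 2->2, 3->2
((t7 ∘ t6) ∘ ((t5 ∘ t1) ∘ t3)) = 1->1, 2->1, 3->1
(t2 ∘ t4) = 1->1, 2->1, 3->1
(((t7 ∘ t6) ∘ ((t5 ∘ t1) ∘ t3)) ∘ (t2 ∘ t4)) = 1->1, 2->1, 3->1


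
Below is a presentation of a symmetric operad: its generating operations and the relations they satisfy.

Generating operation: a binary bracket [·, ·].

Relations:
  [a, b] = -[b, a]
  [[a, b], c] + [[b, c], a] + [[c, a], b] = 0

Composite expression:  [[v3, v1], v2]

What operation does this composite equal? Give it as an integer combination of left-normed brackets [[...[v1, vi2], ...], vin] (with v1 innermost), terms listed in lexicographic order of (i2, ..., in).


-[[v1, v3], v2]

A multilinear Lie element is pinned by v1-initial words (v1 innermost).
Composite bracket: [[v3, v1], v2]
Applying ab - ba throughout gives 4 signed words (2^2 = 4).
Collect the words opening with v1:
  the word v1v3v2 carries sign -1 and contributes -[[v1, v3], v2]


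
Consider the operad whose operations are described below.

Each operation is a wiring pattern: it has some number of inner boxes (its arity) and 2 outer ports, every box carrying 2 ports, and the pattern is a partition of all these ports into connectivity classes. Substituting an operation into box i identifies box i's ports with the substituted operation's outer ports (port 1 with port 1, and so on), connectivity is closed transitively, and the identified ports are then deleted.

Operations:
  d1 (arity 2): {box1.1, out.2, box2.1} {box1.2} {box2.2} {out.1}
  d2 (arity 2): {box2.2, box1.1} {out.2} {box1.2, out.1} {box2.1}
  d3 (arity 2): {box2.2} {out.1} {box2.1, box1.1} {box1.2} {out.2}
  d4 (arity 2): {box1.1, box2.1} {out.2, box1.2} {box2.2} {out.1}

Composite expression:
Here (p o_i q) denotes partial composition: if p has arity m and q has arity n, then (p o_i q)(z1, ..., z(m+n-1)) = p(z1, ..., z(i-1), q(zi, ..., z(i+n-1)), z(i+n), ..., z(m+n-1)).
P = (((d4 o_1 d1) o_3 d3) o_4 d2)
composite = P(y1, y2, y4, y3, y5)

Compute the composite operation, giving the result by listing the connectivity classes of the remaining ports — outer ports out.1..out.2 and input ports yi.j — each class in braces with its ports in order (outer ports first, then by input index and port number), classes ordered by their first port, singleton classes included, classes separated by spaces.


{out.1} {out.2, y1.1, y2.1} {y1.2} {y2.2} {y3.1, y5.2} {y3.2, y4.1} {y4.2} {y5.1}

Connectivity passes through glued d4-boundaries; trace each wire chain.
composing d1 on (y1, y2), with out.j its own outer ports: {out.1} {out.2, y1.1, y2.1} {y1.2} {y2.2}
composing d2 on (y3, y5), with out.j its own outer ports: {out.1, y3.2} {out.2} {y3.1, y5.2} {y5.1}
composing d3 on (y4, y3, y5), with out.j its own outer ports: {out.1} {out.2} {y3.1, y5.2} {y3.2, y4.1} {y4.2} {y5.1}
composing d4 on (y1, y2, y4, y3, y5), with out.j its own outer ports: {out.1} {out.2, y1.1, y2.1} {y1.2} {y2.2} {y3.1, y5.2} {y3.2, y4.1} {y4.2} {y5.1}


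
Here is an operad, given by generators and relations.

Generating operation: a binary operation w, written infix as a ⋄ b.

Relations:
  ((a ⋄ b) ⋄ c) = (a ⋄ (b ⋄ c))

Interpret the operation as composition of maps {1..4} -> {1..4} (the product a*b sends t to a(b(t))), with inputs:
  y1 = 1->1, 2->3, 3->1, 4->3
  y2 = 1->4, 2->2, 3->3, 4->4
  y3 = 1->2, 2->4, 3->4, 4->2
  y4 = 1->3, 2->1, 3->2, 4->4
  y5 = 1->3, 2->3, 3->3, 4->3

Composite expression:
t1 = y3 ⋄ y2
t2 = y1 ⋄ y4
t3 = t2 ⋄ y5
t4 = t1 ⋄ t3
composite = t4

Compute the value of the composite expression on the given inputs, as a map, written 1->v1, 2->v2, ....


1->4, 2->4, 3->4, 4->4


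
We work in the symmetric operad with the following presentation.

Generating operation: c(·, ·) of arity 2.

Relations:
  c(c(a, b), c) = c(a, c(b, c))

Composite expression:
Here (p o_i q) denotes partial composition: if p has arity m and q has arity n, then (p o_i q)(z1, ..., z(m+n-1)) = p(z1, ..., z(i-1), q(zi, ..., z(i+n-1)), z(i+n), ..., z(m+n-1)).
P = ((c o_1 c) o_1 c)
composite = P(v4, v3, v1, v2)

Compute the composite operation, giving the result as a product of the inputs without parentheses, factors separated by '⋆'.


v4 ⋆ v3 ⋆ v1 ⋆ v2


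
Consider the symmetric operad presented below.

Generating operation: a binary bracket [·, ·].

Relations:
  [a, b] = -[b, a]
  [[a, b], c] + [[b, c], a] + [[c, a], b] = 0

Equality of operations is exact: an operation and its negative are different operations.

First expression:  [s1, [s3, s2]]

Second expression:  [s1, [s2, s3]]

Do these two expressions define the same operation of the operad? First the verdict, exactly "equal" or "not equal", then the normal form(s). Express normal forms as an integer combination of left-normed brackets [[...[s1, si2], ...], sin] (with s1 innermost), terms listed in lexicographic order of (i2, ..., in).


not equal — first -[[s1, s2], s3] + [[s1, s3], s2], second [[s1, s2], s3] - [[s1, s3], s2]

The first expression reduces to -[[s1, s2], s3] + [[s1, s3], s2]
The second expression reduces to [[s1, s2], s3] - [[s1, s3], s2]
The forms do not match — not equal.


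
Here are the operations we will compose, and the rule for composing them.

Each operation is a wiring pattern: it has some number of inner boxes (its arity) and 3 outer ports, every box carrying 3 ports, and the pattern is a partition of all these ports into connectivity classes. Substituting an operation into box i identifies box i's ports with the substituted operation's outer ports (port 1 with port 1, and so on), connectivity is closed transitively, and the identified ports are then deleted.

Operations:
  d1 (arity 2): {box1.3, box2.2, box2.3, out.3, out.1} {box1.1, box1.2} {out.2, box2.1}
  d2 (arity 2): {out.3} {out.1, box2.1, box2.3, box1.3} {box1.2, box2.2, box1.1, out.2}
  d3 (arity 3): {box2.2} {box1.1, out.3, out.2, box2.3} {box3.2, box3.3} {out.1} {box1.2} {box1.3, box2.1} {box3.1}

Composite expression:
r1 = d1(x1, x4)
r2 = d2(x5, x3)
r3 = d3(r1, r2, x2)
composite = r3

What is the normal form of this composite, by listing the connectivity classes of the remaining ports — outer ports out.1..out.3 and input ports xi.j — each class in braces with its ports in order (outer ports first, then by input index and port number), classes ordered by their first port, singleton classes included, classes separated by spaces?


{out.1} {out.2, out.3, x1.3, x3.1, x3.3, x4.2, x4.3, x5.3} {x1.1, x1.2} {x2.1} {x2.2, x2.3} {x3.2, x5.1, x5.2} {x4.1}

Two ports join when wires chain via d3-identified ports.
after d1, the pattern on (x1, x4) reads {out.1, out.3, x1.3, x4.2, x4.3} {out.2, x4.1} {x1.1, x1.2} (out.j = its outer ports)
after d2, the pattern on (x5, x3) reads {out.1, x3.1, x3.3, x5.3} {out.2, x3.2, x5.1, x5.2} {out.3} (out.j = its outer ports)
after d3, the pattern on (x1, x4, x5, x3, x2) reads {out.1} {out.2, out.3, x1.3, x3.1, x3.3, x4.2, x4.3, x5.3} {x1.1, x1.2} {x2.1} {x2.2, x2.3} {x3.2, x5.1, x5.2} {x4.1} (out.j = its outer ports)


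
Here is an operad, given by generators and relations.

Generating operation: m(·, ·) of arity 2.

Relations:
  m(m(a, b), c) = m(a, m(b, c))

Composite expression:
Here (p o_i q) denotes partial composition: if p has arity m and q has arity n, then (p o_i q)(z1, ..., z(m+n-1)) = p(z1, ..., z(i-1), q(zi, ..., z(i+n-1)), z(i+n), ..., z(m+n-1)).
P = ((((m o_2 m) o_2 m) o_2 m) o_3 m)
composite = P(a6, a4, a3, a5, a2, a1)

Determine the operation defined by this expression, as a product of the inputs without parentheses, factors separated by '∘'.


a6 ∘ a4 ∘ a3 ∘ a5 ∘ a2 ∘ a1


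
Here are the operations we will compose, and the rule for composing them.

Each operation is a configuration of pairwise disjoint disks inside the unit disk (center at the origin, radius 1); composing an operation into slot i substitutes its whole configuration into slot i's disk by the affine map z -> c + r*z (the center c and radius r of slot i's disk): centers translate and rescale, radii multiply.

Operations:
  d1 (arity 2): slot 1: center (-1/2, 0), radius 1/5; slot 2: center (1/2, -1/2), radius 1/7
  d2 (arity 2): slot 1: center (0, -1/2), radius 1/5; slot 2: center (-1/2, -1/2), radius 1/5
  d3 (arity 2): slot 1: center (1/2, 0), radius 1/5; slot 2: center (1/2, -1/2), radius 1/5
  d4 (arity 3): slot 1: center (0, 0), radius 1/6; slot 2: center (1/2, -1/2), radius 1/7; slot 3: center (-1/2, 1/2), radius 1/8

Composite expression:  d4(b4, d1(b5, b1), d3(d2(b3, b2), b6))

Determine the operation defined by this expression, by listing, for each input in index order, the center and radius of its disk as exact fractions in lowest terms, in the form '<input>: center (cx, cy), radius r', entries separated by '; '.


b1: center (4/7, -4/7), radius 1/49; b2: center (-9/20, 39/80), radius 1/200; b3: center (-7/16, 39/80), radius 1/200; b4: center (0, 0), radius 1/6; b5: center (3/7, -1/2), radius 1/35; b6: center (-7/16, 7/16), radius 1/40

Affine substitution under d4: radii multiply and b-centers shift.
b4 passes through 1 substitution, ending at center (0, 0), radius 1/6
b5 passes through 2 substitutions, ending at center (3/7, -1/2), radius 1/35
b1 passes through 2 substitutions, ending at center (4/7, -4/7), radius 1/49
b3 passes through 3 substitutions, ending at center (-7/16, 39/80), radius 1/200
b2 passes through 3 substitutions, ending at center (-9/20, 39/80), radius 1/200
b6 passes through 2 substitutions, ending at center (-7/16, 7/16), radius 1/40


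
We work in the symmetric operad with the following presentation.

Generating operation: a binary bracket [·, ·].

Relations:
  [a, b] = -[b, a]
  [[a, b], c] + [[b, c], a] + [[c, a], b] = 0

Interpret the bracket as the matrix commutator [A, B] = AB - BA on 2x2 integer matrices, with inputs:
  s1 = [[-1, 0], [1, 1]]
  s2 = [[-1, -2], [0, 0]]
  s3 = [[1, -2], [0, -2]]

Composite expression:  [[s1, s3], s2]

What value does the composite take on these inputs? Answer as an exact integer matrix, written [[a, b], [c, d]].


[[6, -4], [-3, -6]]

[s1, s3] = [[2, 4], [3, -2]]
[[s1, s3], s2] = [[6, -4], [-3, -6]]


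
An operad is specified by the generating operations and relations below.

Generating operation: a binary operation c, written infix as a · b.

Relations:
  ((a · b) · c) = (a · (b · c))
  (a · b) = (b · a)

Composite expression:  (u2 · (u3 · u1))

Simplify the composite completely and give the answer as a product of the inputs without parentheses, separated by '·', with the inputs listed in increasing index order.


u1 · u2 · u3


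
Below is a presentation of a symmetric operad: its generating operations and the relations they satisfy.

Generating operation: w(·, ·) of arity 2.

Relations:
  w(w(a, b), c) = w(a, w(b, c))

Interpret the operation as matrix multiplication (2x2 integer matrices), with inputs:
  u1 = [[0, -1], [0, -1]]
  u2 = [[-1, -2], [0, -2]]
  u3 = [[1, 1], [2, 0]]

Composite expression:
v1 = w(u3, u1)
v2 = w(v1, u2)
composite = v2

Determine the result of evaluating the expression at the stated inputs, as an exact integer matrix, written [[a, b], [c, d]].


w(u3, u1) = [[0, -2], [0, -2]]
w(w(u3, u1), u2) = [[0, 4], [0, 4]]

[[0, 4], [0, 4]]


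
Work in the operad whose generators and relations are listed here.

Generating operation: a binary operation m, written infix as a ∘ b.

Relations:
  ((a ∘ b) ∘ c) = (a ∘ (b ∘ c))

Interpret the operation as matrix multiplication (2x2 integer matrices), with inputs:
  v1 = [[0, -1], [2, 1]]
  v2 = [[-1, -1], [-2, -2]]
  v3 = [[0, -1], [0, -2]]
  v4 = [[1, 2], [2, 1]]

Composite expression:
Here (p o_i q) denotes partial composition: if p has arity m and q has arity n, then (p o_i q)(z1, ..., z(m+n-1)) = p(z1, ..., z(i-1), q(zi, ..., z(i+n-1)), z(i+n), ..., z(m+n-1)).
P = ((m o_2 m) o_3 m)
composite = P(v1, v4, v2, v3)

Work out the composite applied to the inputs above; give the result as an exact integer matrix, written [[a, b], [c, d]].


[[0, -12], [0, 42]]

(v2 ∘ v3) = [[0, 3], [0, 6]]
(v4 ∘ (v2 ∘ v3)) = [[0, 15], [0, 12]]
(v1 ∘ (v4 ∘ (v2 ∘ v3))) = [[0, -12], [0, 42]]


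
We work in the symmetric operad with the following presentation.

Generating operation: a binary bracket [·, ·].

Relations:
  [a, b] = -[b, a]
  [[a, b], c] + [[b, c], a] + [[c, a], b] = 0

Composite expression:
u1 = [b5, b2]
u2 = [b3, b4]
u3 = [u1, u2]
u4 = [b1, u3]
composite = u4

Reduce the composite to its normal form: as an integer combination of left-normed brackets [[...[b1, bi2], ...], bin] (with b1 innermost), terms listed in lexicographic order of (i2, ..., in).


-[[[[b1, b2], b5], b3], b4] + [[[[b1, b2], b5], b4], b3] + [[[[b1, b3], b4], b2], b5] - [[[[b1, b3], b4], b5], b2] - [[[[b1, b4], b3], b2], b5] + [[[[b1, b4], b3], b5], b2] + [[[[b1, b5], b2], b3], b4] - [[[[b1, b5], b2], b4], b3]


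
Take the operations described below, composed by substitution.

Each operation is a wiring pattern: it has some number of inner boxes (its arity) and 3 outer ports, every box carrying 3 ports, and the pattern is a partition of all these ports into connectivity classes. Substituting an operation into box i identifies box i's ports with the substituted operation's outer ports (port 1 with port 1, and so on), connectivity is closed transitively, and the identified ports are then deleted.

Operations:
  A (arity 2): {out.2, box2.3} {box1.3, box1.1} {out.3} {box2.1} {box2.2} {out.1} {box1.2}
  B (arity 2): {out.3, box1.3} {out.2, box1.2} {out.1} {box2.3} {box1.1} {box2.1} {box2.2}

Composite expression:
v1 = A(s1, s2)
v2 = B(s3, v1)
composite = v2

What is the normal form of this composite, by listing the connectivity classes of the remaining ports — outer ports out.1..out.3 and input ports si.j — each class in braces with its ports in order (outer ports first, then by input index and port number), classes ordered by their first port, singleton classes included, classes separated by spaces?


Reachability decides: close wires over B-identified ports.
A over (s1, s2) gives {out.1} {out.2, s2.3} {out.3} {s1.1, s1.3} {s1.2} {s2.1} {s2.2}, out.j being that stage's outer ports
B over (s3, s1, s2) gives {out.1} {out.2, s3.2} {out.3, s3.3} {s1.1, s1.3} {s1.2} {s2.1} {s2.2} {s2.3} {s3.1}, out.j being that stage's outer ports

{out.1} {out.2, s3.2} {out.3, s3.3} {s1.1, s1.3} {s1.2} {s2.1} {s2.2} {s2.3} {s3.1}


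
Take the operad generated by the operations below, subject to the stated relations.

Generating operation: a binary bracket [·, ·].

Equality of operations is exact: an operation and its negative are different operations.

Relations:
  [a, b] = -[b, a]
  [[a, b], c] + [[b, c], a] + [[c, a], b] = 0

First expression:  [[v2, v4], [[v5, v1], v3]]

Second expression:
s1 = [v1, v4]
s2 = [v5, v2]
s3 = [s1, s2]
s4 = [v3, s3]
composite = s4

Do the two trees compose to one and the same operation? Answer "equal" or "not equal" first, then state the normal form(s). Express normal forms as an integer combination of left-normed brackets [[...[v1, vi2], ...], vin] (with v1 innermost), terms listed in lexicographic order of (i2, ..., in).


not equal; the first gives [[[[v1, v5], v3], v2], v4] - [[[[v1, v5], v3], v4], v2] and the second [[[[v1, v4], v2], v5], v3] - [[[[v1, v4], v5], v2], v3]

In normal form, the first expression is [[[[v1, v5], v3], v2], v4] - [[[[v1, v5], v3], v4], v2]
In normal form, the second expression is [[[[v1, v4], v2], v5], v3] - [[[[v1, v4], v5], v2], v3]
Different reductions; not equal.


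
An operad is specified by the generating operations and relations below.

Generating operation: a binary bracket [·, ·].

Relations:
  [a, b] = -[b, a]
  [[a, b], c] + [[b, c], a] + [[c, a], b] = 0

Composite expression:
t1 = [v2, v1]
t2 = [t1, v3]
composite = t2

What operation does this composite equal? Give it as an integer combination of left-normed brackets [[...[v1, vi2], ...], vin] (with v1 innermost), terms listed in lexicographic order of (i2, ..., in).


-[[v1, v2], v3]

Expand each bracket as ab - ba; the v1-initial words give the coefficients.
Composite bracket: [[v2, v1], v3]
Each bracket splits as ab - ba, giving 4 signed words (2^2 = 4).
Only words starting with v1 matter:
  v1v2v3 (sign -1) contributes -[[v1, v2], v3]


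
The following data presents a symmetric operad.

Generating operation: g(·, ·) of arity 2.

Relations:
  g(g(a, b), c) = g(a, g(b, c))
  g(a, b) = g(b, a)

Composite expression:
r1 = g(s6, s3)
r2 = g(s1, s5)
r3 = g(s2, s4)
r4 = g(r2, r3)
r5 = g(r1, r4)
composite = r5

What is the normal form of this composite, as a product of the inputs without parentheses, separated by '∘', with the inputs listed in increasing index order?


Key point: g commutes, so take the s-inputs in any fixed order.
g(s6, s3) spells out as s6 ∘ s3
g(s1, s5) spells out as s1 ∘ s5
g(s2, s4) spells out as s2 ∘ s4
g(g(s1, s5), g(s2, s4)) spells out as s1 ∘ s5 ∘ s2 ∘ s4
g(g(s6, s3), g(g(s1, s5), g(s2, s4))) spells out as s6 ∘ s3 ∘ s1 ∘ s5 ∘ s2 ∘ s4
sorting the factors by input index: s1 ∘ s2 ∘ s3 ∘ s4 ∘ s5 ∘ s6

s1 ∘ s2 ∘ s3 ∘ s4 ∘ s5 ∘ s6


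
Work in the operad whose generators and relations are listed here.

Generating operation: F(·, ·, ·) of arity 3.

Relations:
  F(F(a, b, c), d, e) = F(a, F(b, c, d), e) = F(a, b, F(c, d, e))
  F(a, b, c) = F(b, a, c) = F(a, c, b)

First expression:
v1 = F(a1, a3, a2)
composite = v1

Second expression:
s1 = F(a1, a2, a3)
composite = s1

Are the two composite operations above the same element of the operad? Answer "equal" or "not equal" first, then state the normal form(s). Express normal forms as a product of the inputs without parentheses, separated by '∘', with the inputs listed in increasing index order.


Reducing the first expression gives a1 ∘ a2 ∘ a3
Reducing the second expression gives a1 ∘ a2 ∘ a3
The forms coincide; equal.

equal: each reduces to a1 ∘ a2 ∘ a3


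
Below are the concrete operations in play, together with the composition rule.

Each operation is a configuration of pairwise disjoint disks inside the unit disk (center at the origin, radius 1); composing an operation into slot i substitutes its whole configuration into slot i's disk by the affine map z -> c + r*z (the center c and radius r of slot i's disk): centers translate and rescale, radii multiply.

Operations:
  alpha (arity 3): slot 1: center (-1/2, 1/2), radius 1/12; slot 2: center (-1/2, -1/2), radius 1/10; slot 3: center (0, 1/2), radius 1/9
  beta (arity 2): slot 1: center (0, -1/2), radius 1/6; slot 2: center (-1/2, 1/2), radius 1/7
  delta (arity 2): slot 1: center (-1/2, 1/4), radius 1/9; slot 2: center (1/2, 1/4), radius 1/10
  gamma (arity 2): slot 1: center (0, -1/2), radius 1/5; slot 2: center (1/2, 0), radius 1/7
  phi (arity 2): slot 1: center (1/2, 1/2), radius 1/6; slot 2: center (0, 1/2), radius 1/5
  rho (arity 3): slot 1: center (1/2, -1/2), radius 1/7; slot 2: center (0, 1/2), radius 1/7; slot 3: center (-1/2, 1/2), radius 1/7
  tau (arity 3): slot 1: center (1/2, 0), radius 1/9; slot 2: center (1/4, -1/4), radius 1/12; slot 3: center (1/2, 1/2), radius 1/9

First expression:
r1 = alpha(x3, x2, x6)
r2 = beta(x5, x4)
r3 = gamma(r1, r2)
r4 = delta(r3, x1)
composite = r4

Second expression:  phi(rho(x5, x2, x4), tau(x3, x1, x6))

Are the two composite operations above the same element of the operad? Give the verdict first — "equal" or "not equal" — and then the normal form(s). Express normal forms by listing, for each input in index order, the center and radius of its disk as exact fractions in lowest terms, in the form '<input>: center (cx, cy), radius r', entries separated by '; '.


The first expression reduces to x1: center (1/2, 1/4), radius 1/10; x2: center (-23/45, 11/60), radius 1/450; x3: center (-23/45, 37/180), radius 1/540; x4: center (-19/42, 65/252), radius 1/441; x5: center (-4/9, 61/252), radius 1/378; x6: center (-1/2, 37/180), radius 1/405
The second expression reduces to x1: center (1/20, 9/20), radius 1/60; x2: center (1/2, 7/12), radius 1/42; x3: center (1/10, 1/2), radius 1/45; x4: center (5/12, 7/12), radius 1/42; x5: center (7/12, 5/12), radius 1/42; x6: center (1/10, 3/5), radius 1/45
Distinct normal forms: not equal.

not equal; first: x1: center (1/2, 1/4), radius 1/10; x2: center (-23/45, 11/60), radius 1/450; x3: center (-23/45, 37/180), radius 1/540; x4: center (-19/42, 65/252), radius 1/441; x5: center (-4/9, 61/252), radius 1/378; x6: center (-1/2, 37/180), radius 1/405; second: x1: center (1/20, 9/20), radius 1/60; x2: center (1/2, 7/12), radius 1/42; x3: center (1/10, 1/2), radius 1/45; x4: center (5/12, 7/12), radius 1/42; x5: center (7/12, 5/12), radius 1/42; x6: center (1/10, 3/5), radius 1/45


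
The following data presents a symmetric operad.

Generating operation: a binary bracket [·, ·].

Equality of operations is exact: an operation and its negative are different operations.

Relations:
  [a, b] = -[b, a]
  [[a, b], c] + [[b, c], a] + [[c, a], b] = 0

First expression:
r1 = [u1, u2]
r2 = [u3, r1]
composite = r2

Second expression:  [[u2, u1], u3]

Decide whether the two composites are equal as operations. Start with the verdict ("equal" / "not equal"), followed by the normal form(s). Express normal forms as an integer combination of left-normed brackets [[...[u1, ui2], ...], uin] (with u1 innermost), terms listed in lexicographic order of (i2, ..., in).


equal; both compose to -[[u1, u2], u3]


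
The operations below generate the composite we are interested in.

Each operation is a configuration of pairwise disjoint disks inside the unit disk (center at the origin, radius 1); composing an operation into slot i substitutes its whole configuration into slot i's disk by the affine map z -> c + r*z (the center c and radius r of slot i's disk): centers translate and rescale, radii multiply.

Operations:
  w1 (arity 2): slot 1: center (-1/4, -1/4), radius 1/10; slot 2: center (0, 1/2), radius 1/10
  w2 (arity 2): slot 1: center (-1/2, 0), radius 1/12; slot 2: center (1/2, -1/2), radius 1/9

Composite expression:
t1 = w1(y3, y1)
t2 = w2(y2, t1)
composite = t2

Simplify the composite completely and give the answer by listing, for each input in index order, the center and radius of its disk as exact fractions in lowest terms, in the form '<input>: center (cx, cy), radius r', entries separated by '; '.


y1: center (1/2, -4/9), radius 1/90; y2: center (-1/2, 0), radius 1/12; y3: center (17/36, -19/36), radius 1/90

Below w2, radii multiply path by path; the y-disk centers shift.
y2 passes through 1 substitution, ending at center (-1/2, 0), radius 1/12
y3 passes through 2 substitutions, ending at center (17/36, -19/36), radius 1/90
y1 passes through 2 substitutions, ending at center (1/2, -4/9), radius 1/90


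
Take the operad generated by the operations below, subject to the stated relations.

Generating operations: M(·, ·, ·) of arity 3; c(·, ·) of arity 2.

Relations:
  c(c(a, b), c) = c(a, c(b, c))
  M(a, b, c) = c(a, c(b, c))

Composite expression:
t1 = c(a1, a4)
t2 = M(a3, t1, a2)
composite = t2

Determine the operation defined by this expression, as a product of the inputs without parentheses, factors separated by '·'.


a3 · a1 · a4 · a2

Every regrouping of M is equal, so read the a-inputs in written order.
c(a1, a4) linearizes to a1 · a4
M(a3, c(a1, a4), a2) linearizes to a3 · a1 · a4 · a2


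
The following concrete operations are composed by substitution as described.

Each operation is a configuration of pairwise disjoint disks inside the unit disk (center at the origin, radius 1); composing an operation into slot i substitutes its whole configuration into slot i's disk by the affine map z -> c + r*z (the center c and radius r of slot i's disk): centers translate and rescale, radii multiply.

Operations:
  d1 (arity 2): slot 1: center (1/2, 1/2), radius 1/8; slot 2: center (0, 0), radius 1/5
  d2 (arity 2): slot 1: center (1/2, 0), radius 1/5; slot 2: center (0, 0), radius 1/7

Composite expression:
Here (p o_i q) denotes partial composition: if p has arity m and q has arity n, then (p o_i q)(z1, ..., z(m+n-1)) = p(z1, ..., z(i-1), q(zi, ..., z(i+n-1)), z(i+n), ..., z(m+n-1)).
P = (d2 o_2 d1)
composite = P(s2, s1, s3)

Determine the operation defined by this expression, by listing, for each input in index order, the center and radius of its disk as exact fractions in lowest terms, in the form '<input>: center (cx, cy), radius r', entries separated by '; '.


s1: center (1/14, 1/14), radius 1/56; s2: center (1/2, 0), radius 1/5; s3: center (0, 0), radius 1/35

Each s-disk chains the slot maps above it in d2; radii multiply.
tracing s2 down its 1-map path: center (1/2, 0), radius 1/5
tracing s1 down its 2-map path: center (1/14, 1/14), radius 1/56
tracing s3 down its 2-map path: center (0, 0), radius 1/35


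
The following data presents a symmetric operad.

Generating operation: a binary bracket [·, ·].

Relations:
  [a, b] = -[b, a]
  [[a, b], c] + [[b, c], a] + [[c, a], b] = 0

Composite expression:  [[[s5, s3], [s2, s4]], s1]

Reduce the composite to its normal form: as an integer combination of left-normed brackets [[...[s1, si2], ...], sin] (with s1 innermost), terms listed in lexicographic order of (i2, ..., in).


-[[[[s1, s2], s4], s3], s5] + [[[[s1, s2], s4], s5], s3] + [[[[s1, s3], s5], s2], s4] - [[[[s1, s3], s5], s4], s2] + [[[[s1, s4], s2], s3], s5] - [[[[s1, s4], s2], s5], s3] - [[[[s1, s5], s3], s2], s4] + [[[[s1, s5], s3], s4], s2]
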